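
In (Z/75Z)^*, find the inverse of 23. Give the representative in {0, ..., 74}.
23^(−1) ≡ 62 (mod 75)

Apply the extended Euclidean algorithm to (75, 23), tracking rows (r, s, t) with s·75 + t·23 = r. Each division r_prev = q·r_cur + r_new produces the new row as (previous row) − q·(current row):
  row A: (75, 1, 0)   [1·75 + 0·23 = 75]
  row B: (23, 0, 1)   [0·75 + 1·23 = 23]
  75 = 3·23 + 6   → row C = row A − 3·row B = (6, 1, −3)   [check: 1·75 − 3·23 = 6]
  23 = 3·6 + 5   → row D = row B − 3·row C = (5, −3, 10)   [check: −3·75 + 10·23 = 5]
  6 = 1·5 + 1   → row E = row C − 1·row D = (1, 4, −13)   [check: 4·75 − 13·23 = 1]
  5 = 5·1 + 0   → remainder 0, stop. gcd = 1 (last nonzero row E).
The gcd is 1, so 23 is invertible mod 75. The last nonzero row gives 4·75 − 13·23 = 1, so t = −13. So 23^(−1) ≡ −13 ≡ 62 (mod 75). Verify: 23 · 62 = 1426 ≡ 1 (mod 75). ✓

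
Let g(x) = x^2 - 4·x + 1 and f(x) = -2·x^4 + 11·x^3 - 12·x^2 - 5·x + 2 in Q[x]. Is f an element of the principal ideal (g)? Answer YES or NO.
YES

In Q[x] the ideal (g) consists of all multiples of g, so f ∈ (g) iff g | f, i.e. iff the remainder of f on division by g is 0. Divide f by g (g is monic, so eliminate the leading term of the running remainder at each step):
  leading term -2·x^4: subtract (-2·x^2)·g(x) = -2·x^4 + 8·x^3 - 2·x^2, leaving 3·x^3 - 10·x^2 - 5·x + 2
  leading term 3·x^3: subtract (3·x)·g(x) = 3·x^3 - 12·x^2 + 3·x, leaving 2·x^2 - 8·x + 2
  leading term 2·x^2: subtract (2)·g(x) = 2·x^2 - 8·x + 2, leaving 0
The remainder is 0, so f(x) = g(x) · h(x) with h(x) = -2·x^2 + 3·x + 2. Hence g | f, i.e. f ∈ (g).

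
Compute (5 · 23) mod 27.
7

Both factors are already reduced mod 27. 5 · 23 = 115. Dividing by 27: 115 = 4·27 + 7. So (5 · 23) mod 27 = 7.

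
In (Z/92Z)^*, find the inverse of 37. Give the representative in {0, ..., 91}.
Apply the extended Euclidean algorithm to (92, 37), tracking rows (r, s, t) with s·92 + t·37 = r. Each division r_prev = q·r_cur + r_new produces the new row as (previous row) − q·(current row):
  row A: (92, 1, 0)   [1·92 + 0·37 = 92]
  row B: (37, 0, 1)   [0·92 + 1·37 = 37]
  92 = 2·37 + 18   → row C = row A − 2·row B = (18, 1, −2)   [check: 1·92 − 2·37 = 18]
  37 = 2·18 + 1   → row D = row B − 2·row C = (1, −2, 5)   [check: −2·92 + 5·37 = 1]
  18 = 18·1 + 0   → remainder 0, stop. gcd = 1 (last nonzero row D).
The gcd is 1, so 37 is invertible mod 92. The last nonzero row gives −2·92 + 5·37 = 1, so t = 5. So 37^(−1) ≡ 5 (mod 92). Verify: 37 · 5 = 185 ≡ 1 (mod 92). ✓

Final answer: 37^(−1) ≡ 5 (mod 92)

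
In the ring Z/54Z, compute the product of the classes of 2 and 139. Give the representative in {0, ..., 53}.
8

Reduce the factors first: 139 ≡ 31 (mod 54), so 2 · 139 ≡ 2 · 31 (mod 54). 2 · 31 = 62. Dividing by 54: 62 = 1·54 + 8. So (2 · 139) mod 54 = 8.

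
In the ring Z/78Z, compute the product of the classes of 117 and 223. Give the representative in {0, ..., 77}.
39

Reduce the factors first: 117 ≡ 39, 223 ≡ 67 (mod 78), so 117 · 223 ≡ 39 · 67 (mod 78). 39 · 67 = 2613. Dividing by 78: 2613 = 33·78 + 39. So (117 · 223) mod 78 = 39.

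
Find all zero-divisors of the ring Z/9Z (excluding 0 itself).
nonzero zero-divisors of Z/9Z = {3, 6}

An element a ∈ Z/9Z (with a ≠ 0) is a zero-divisor iff gcd(a, 9) > 1 (because a is a unit precisely when gcd(a, n) = 1, and in Z/nZ every nonzero, non-unit element is a zero-divisor). Scan a = 1, ..., 8 and keep those with gcd(a, 9) > 1:
  gcd(3, 9) = 3, gcd(6, 9) = 3.
All other a ∈ {1, ..., 8} have gcd(a, 9) = 1 and are units. So the nonzero zero-divisors are exactly the 2 values of a appearing in this scan.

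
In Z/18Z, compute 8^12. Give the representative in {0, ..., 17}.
10

Use repeated squaring. Binary(12) = 1100. Walk through the bits of the exponent 12 left-to-right: at each bit after the leading one, square the running value, then multiply by 8 if the bit is 1 (always reducing mod 18):
  bit 1 = 1 (leading): start with 8.
  bit 2 = 1: square 8^2 = 64 ≡ 10; bit is 1, so multiply 10·8 = 80 ≡ 8 (mod 18).
  bit 3 = 0: square 8^2 = 64 ≡ 10 (mod 18).
  bit 4 = 0: square 10^2 = 100 ≡ 10 (mod 18).
Final value: 8^12 ≡ 10 (mod 18).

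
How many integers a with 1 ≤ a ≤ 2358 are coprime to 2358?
The number of a ∈ {1, ..., 2358} with gcd(a, 2358) = 1 is by definition Euler's totient φ(2358). φ is multiplicative, with φ(p^e) = p^e − p^(e−1). Factorise 2358 = 2 · 3^2 · 131. Then
  φ(2358) = (2 − 1) · (3^2 − 3^1) · (131 − 1) = 1 · 6 · 130 = 780.
So there are 780 such integers.

Final answer: 780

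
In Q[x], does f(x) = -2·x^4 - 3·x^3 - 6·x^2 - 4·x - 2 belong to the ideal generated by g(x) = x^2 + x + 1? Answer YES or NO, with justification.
In Q[x] the ideal (g) consists of all multiples of g, so f ∈ (g) iff g | f, i.e. iff the remainder of f on division by g is 0. Divide f by g (g is monic, so eliminate the leading term of the running remainder at each step):
  leading term -2·x^4: subtract (-2·x^2)·g(x) = -2·x^4 - 2·x^3 - 2·x^2, leaving -x^3 - 4·x^2 - 4·x - 2
  leading term -x^3: subtract (-x)·g(x) = -x^3 - x^2 - x, leaving -3·x^2 - 3·x - 2
  leading term -3·x^2: subtract (-3)·g(x) = -3·x^2 - 3·x - 3, leaving 1
The remainder r(x) = 1 ≠ 0 (and deg r < deg g), so g ∤ f, i.e. f ∉ (g).

Final answer: NO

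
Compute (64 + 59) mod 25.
Reduce the summands first: 64 ≡ 14, 59 ≡ 9 (mod 25), so 64 + 59 ≡ 14 + 9 (mod 25). 14 + 9 = 23; 23 = 0·25 + 23, so (64 + 59) mod 25 = 23.

Final answer: 23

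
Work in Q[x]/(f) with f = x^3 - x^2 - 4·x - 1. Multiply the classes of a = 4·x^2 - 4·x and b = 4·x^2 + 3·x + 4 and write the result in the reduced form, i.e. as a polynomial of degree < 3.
a · b ≡ 80·x^2 + 48·x + 12 (mod f(x))

First multiply in Q[x] without reducing: a · b = 16·x^4 - 4·x^3 + 4·x^2 - 16·x. Now divide by f(x) = x^3 - x^2 - 4·x - 1, eliminating the leading term at each step:
  leading term 16·x^4: subtract (16·x)·f(x) = 16·x^4 - 16·x^3 - 64·x^2 - 16·x, leaving 12·x^3 + 68·x^2
  leading term 12·x^3: subtract (12)·f(x) = 12·x^3 - 12·x^2 - 48·x - 12, leaving 80·x^2 + 48·x + 12
The degree is now < 3, so this is the remainder. Hence a · b ≡ 80·x^2 + 48·x + 12 in Q[x]/(f).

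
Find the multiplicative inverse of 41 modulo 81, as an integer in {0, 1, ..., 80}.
Apply the extended Euclidean algorithm to (81, 41), tracking rows (r, s, t) with s·81 + t·41 = r. Each division r_prev = q·r_cur + r_new produces the new row as (previous row) − q·(current row):
  row A: (81, 1, 0)   [1·81 + 0·41 = 81]
  row B: (41, 0, 1)   [0·81 + 1·41 = 41]
  81 = 1·41 + 40   → row C = row A − 1·row B = (40, 1, −1)   [check: 1·81 − 1·41 = 40]
  41 = 1·40 + 1   → row D = row B − 1·row C = (1, −1, 2)   [check: −1·81 + 2·41 = 1]
  40 = 40·1 + 0   → remainder 0, stop. gcd = 1 (last nonzero row D).
The gcd is 1, so 41 is invertible mod 81. The last nonzero row gives −1·81 + 2·41 = 1, so t = 2. So 41^(−1) ≡ 2 (mod 81). Verify: 41 · 2 = 82 ≡ 1 (mod 81). ✓

Final answer: 41^(−1) ≡ 2 (mod 81)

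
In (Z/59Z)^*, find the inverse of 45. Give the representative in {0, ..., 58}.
Apply the extended Euclidean algorithm to (59, 45), tracking rows (r, s, t) with s·59 + t·45 = r. Each division r_prev = q·r_cur + r_new produces the new row as (previous row) − q·(current row):
  row A: (59, 1, 0)   [1·59 + 0·45 = 59]
  row B: (45, 0, 1)   [0·59 + 1·45 = 45]
  59 = 1·45 + 14   → row C = row A − 1·row B = (14, 1, −1)   [check: 1·59 − 1·45 = 14]
  45 = 3·14 + 3   → row D = row B − 3·row C = (3, −3, 4)   [check: −3·59 + 4·45 = 3]
  14 = 4·3 + 2   → row E = row C − 4·row D = (2, 13, −17)   [check: 13·59 − 17·45 = 2]
  3 = 1·2 + 1   → row F = row D − 1·row E = (1, −16, 21)   [check: −16·59 + 21·45 = 1]
  2 = 2·1 + 0   → remainder 0, stop. gcd = 1 (last nonzero row F).
The gcd is 1, so 45 is invertible mod 59. The last nonzero row gives −16·59 + 21·45 = 1, so t = 21. So 45^(−1) ≡ 21 (mod 59). Verify: 45 · 21 = 945 ≡ 1 (mod 59). ✓

Final answer: 45^(−1) ≡ 21 (mod 59)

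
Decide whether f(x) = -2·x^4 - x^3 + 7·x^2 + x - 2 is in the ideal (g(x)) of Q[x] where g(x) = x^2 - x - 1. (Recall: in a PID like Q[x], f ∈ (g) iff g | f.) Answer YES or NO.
In Q[x] the ideal (g) consists of all multiples of g, so f ∈ (g) iff g | f, i.e. iff the remainder of f on division by g is 0. Divide f by g (g is monic, so eliminate the leading term of the running remainder at each step):
  leading term -2·x^4: subtract (-2·x^2)·g(x) = -2·x^4 + 2·x^3 + 2·x^2, leaving -3·x^3 + 5·x^2 + x - 2
  leading term -3·x^3: subtract (-3·x)·g(x) = -3·x^3 + 3·x^2 + 3·x, leaving 2·x^2 - 2·x - 2
  leading term 2·x^2: subtract (2)·g(x) = 2·x^2 - 2·x - 2, leaving 0
The remainder is 0, so f(x) = g(x) · h(x) with h(x) = -2·x^2 - 3·x + 2. Hence g | f, i.e. f ∈ (g).

Final answer: YES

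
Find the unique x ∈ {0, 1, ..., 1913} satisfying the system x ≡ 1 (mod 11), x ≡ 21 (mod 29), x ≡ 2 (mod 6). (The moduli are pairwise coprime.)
The moduli 11, 29, 6 are pairwise coprime, so by the CRT there is a unique solution mod 11·29·6 = 1914.
Solve by successive substitution. Start with x ≡ 1 (mod 11).
  Combine with x ≡ 21 (mod 29): write x = 1 + 11·t and require 1 + 11·t ≡ 21 (mod 29), i.e. 11·t ≡ 21 − 1 ≡ 20 (mod 29). Since 11^(−1) ≡ 8 (mod 29), t ≡ 8·20 ≡ 15 (mod 29). So x ≡ 1 + 11·15 = 166 (mod 319).
  Combine with x ≡ 2 (mod 6): write x = 166 + 319·t and require 166 + 319·t ≡ 2 (mod 6), i.e. 319·t ≡ 2 − 166 ≡ 4 (mod 6). Since 319^(−1) ≡ 1 (mod 6) (319 ≡ 1 (mod 6)), t ≡ 1·4 ≡ 4 (mod 6). So x ≡ 166 + 319·4 = 1442 (mod 1914).
Unique solution in [0, 1914): x = 1442.

Final answer: x ≡ 1442 (mod 1914); the representative in [0, 1914) is 1442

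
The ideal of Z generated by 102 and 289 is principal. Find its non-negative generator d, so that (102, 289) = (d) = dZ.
(102, 289) = (17); d = 17

In the PID Z, (a, b) is generated by gcd(a, b). Compute gcd(289, 102) with the extended Euclidean algorithm, tracking rows (r, s, t) with s·289 + t·102 = r:
  row A: (289, 1, 0)   [1·289 + 0·102 = 289]
  row B: (102, 0, 1)   [0·289 + 1·102 = 102]
  289 = 2·102 + 85   → row C = row A − 2·row B = (85, 1, −2)   [check: 1·289 − 2·102 = 85]
  102 = 1·85 + 17   → row D = row B − 1·row C = (17, −1, 3)   [check: −1·289 + 3·102 = 17]
  85 = 5·17 + 0   → remainder 0, stop. gcd = 17 (last nonzero row D).
So gcd(102, 289) = 17, with Bézout identity −1·289 + 3·102 = 17. Containment (⊇): the Bézout identity exhibits 17 as an element of (102, 289), giving (17) ⊆ (102, 289). Containment (⊆): since 17 | 102 and 17 | 289 (102 = 17·6, 289 = 17·17), every Z-linear combination of 102 and 289 is divisible by 17, so (102, 289) ⊆ (17). Therefore (102, 289) = (17), d = 17.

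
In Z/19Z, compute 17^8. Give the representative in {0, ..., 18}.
Use repeated squaring. Binary(8) = 1000. Walk through the bits of the exponent 8 left-to-right: at each bit after the leading one, square the running value, then multiply by 17 if the bit is 1 (always reducing mod 19):
  bit 1 = 1 (leading): start with 17.
  bit 2 = 0: square 17^2 = 289 ≡ 4 (mod 19).
  bit 3 = 0: square 4^2 = 16 (mod 19).
  bit 4 = 0: square 16^2 = 256 ≡ 9 (mod 19).
Final value: 17^8 ≡ 9 (mod 19).

Final answer: 9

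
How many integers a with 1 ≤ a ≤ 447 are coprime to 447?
The number of a ∈ {1, ..., 447} with gcd(a, 447) = 1 is by definition Euler's totient φ(447). φ is multiplicative, with φ(p^e) = p^e − p^(e−1). Factorise 447 = 3 · 149. Then
  φ(447) = (3 − 1) · (149 − 1) = 2 · 148 = 296.
So there are 296 such integers.

Final answer: 296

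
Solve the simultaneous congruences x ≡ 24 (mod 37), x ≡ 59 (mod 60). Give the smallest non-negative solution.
x ≡ 1319 (mod 2220); the representative in [0, 2220) is 1319

The moduli 37, 60 are pairwise coprime, so by the CRT there is a unique solution mod 37·60 = 2220.
Solve by successive substitution. Start with x ≡ 24 (mod 37).
  Combine with x ≡ 59 (mod 60): write x = 24 + 37·t and require 24 + 37·t ≡ 59 (mod 60), i.e. 37·t ≡ 59 − 24 ≡ 35 (mod 60). Since 37^(−1) ≡ 13 (mod 60), t ≡ 13·35 ≡ 35 (mod 60). So x ≡ 24 + 37·35 = 1319 (mod 2220).
Unique solution in [0, 2220): x = 1319.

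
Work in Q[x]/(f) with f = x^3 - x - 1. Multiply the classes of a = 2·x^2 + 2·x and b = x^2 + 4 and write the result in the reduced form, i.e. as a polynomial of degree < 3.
First multiply in Q[x] without reducing: a · b = 2·x^4 + 2·x^3 + 8·x^2 + 8·x. Now divide by f(x) = x^3 - x - 1, eliminating the leading term at each step:
  leading term 2·x^4: subtract (2·x)·f(x) = 2·x^4 - 2·x^2 - 2·x, leaving 2·x^3 + 10·x^2 + 10·x
  leading term 2·x^3: subtract (2)·f(x) = 2·x^3 - 2·x - 2, leaving 10·x^2 + 12·x + 2
The degree is now < 3, so this is the remainder. Hence a · b ≡ 10·x^2 + 12·x + 2 in Q[x]/(f).

Final answer: a · b ≡ 10·x^2 + 12·x + 2 (mod f(x))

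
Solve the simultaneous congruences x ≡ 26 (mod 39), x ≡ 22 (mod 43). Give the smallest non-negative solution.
x ≡ 65 (mod 1677); the representative in [0, 1677) is 65

The moduli 39, 43 are pairwise coprime, so by the CRT there is a unique solution mod 39·43 = 1677.
Solve by successive substitution. Start with x ≡ 26 (mod 39).
  Combine with x ≡ 22 (mod 43): write x = 26 + 39·t and require 26 + 39·t ≡ 22 (mod 43), i.e. 39·t ≡ 22 − 26 ≡ 39 (mod 43). Since 39^(−1) ≡ 32 (mod 43), t ≡ 32·39 ≡ 1 (mod 43). So x ≡ 26 + 39·1 = 65 (mod 1677).
Unique solution in [0, 1677): x = 65.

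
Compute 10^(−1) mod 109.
10^(−1) ≡ 11 (mod 109)

Apply the extended Euclidean algorithm to (109, 10), tracking rows (r, s, t) with s·109 + t·10 = r. Each division r_prev = q·r_cur + r_new produces the new row as (previous row) − q·(current row):
  row A: (109, 1, 0)   [1·109 + 0·10 = 109]
  row B: (10, 0, 1)   [0·109 + 1·10 = 10]
  109 = 10·10 + 9   → row C = row A − 10·row B = (9, 1, −10)   [check: 1·109 − 10·10 = 9]
  10 = 1·9 + 1   → row D = row B − 1·row C = (1, −1, 11)   [check: −1·109 + 11·10 = 1]
  9 = 9·1 + 0   → remainder 0, stop. gcd = 1 (last nonzero row D).
The gcd is 1, so 10 is invertible mod 109. The last nonzero row gives −1·109 + 11·10 = 1, so t = 11. So 10^(−1) ≡ 11 (mod 109). Verify: 10 · 11 = 110 ≡ 1 (mod 109). ✓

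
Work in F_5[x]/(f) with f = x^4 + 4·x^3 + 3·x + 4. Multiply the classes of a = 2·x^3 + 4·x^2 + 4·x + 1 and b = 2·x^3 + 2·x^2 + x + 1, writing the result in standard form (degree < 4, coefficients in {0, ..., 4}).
a · b ≡ 3·x^3 + x^2 + 4·x (mod f(x))

Multiply as integer polynomials: a · b = 4·x^6 + 12·x^5 + 18·x^4 + 16·x^3 + 10·x^2 + 5·x + 1. Reducing coefficients mod 5: a · b ≡ 4·x^6 + 2·x^5 + 3·x^4 + x^3 + 1. Now divide by f(x) = x^4 + 4·x^3 + 3·x + 4 in F_5[x], eliminating the leading term at each step:
  leading term 4·x^6: subtract (4·x^2)·f(x) = 4·x^6 + x^5 + 2·x^3 + x^2, leaving x^5 + 3·x^4 + 4·x^3 + 4·x^2 + 1 (coefficients mod 5)
  leading term x^5: subtract (x)·f(x) = x^5 + 4·x^4 + 3·x^2 + 4·x, leaving 4·x^4 + 4·x^3 + x^2 + x + 1 (coefficients mod 5)
  leading term 4·x^4: subtract (4)·f(x) = 4·x^4 + x^3 + 2·x + 1, leaving 3·x^3 + x^2 + 4·x (coefficients mod 5)
The degree is now < 4, so this is the remainder. Hence a · b ≡ 3·x^3 + x^2 + 4·x in F_5[x]/(f).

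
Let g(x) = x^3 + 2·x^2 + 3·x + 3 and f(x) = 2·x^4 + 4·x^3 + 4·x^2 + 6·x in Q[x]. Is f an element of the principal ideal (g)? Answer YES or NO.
In Q[x] the ideal (g) consists of all multiples of g, so f ∈ (g) iff g | f, i.e. iff the remainder of f on division by g is 0. Divide f by g (g is monic, so eliminate the leading term of the running remainder at each step):
  leading term 2·x^4: subtract (2·x)·g(x) = 2·x^4 + 4·x^3 + 6·x^2 + 6·x, leaving -2·x^2
The remainder r(x) = -2·x^2 ≠ 0 (and deg r < deg g), so g ∤ f, i.e. f ∉ (g).

Final answer: NO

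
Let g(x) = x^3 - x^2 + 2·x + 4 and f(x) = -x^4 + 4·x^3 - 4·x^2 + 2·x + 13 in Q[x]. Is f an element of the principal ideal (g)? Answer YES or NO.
NO

In Q[x] the ideal (g) consists of all multiples of g, so f ∈ (g) iff g | f, i.e. iff the remainder of f on division by g is 0. Divide f by g (g is monic, so eliminate the leading term of the running remainder at each step):
  leading term -x^4: subtract (-x)·g(x) = -x^4 + x^3 - 2·x^2 - 4·x, leaving 3·x^3 - 2·x^2 + 6·x + 13
  leading term 3·x^3: subtract (3)·g(x) = 3·x^3 - 3·x^2 + 6·x + 12, leaving x^2 + 1
The remainder r(x) = x^2 + 1 ≠ 0 (and deg r < deg g), so g ∤ f, i.e. f ∉ (g).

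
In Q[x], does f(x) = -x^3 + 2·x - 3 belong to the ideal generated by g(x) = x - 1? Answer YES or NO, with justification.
NO

In Q[x] the ideal (g) consists of all multiples of g, so f ∈ (g) iff g | f, i.e. iff the remainder of f on division by g is 0. Divide f by g (g is monic, so eliminate the leading term of the running remainder at each step):
  leading term -x^3: subtract (-x^2)·g(x) = -x^3 + x^2, leaving -x^2 + 2·x - 3
  leading term -x^2: subtract (-x)·g(x) = -x^2 + x, leaving x - 3
  leading term x: subtract (1)·g(x) = x - 1, leaving -2
The remainder r(x) = -2 ≠ 0 (and deg r < deg g), so g ∤ f, i.e. f ∉ (g).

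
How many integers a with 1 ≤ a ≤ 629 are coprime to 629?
576

The number of a ∈ {1, ..., 629} with gcd(a, 629) = 1 is by definition Euler's totient φ(629). φ is multiplicative, with φ(p^e) = p^e − p^(e−1). Factorise 629 = 17 · 37. Then
  φ(629) = (17 − 1) · (37 − 1) = 16 · 36 = 576.
So there are 576 such integers.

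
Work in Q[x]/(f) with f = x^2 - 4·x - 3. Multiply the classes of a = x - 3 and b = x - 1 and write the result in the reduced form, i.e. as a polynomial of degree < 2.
a · b ≡ 6 (mod f(x))

First multiply in Q[x] without reducing: a · b = x^2 - 4·x + 3. Now divide by f(x) = x^2 - 4·x - 3, eliminating the leading term at each step:
  leading term x^2: subtract (1)·f(x) = x^2 - 4·x - 3, leaving 6
The degree is now < 2, so this is the remainder. Hence a · b ≡ 6 in Q[x]/(f).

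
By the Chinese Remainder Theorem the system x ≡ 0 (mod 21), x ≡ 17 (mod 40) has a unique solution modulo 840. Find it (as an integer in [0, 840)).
x ≡ 777 (mod 840); the representative in [0, 840) is 777

The moduli 21, 40 are pairwise coprime, so by the CRT there is a unique solution mod 21·40 = 840.
Solve by successive substitution. Start with x ≡ 0 (mod 21).
  Combine with x ≡ 17 (mod 40): write x = 21·t and require 21·t ≡ 17 (mod 40). Since 21^(−1) ≡ 21 (mod 40), t ≡ 21·17 ≡ 37 (mod 40). So x ≡ 21·37 = 777 (mod 840).
Unique solution in [0, 840): x = 777.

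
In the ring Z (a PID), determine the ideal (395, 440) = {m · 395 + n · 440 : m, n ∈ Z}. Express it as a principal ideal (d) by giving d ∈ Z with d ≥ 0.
(395, 440) = (5); d = 5

In the PID Z, (a, b) is generated by gcd(a, b). Compute gcd(440, 395) with the extended Euclidean algorithm, tracking rows (r, s, t) with s·440 + t·395 = r:
  row A: (440, 1, 0)   [1·440 + 0·395 = 440]
  row B: (395, 0, 1)   [0·440 + 1·395 = 395]
  440 = 1·395 + 45   → row C = row A − 1·row B = (45, 1, −1)   [check: 1·440 − 1·395 = 45]
  395 = 8·45 + 35   → row D = row B − 8·row C = (35, −8, 9)   [check: −8·440 + 9·395 = 35]
  45 = 1·35 + 10   → row E = row C − 1·row D = (10, 9, −10)   [check: 9·440 − 10·395 = 10]
  35 = 3·10 + 5   → row F = row D − 3·row E = (5, −35, 39)   [check: −35·440 + 39·395 = 5]
  10 = 2·5 + 0   → remainder 0, stop. gcd = 5 (last nonzero row F).
So gcd(395, 440) = 5, with Bézout identity −35·440 + 39·395 = 5. Containment (⊇): the Bézout identity exhibits 5 as an element of (395, 440), giving (5) ⊆ (395, 440). Containment (⊆): since 5 | 395 and 5 | 440 (395 = 5·79, 440 = 5·88), every Z-linear combination of 395 and 440 is divisible by 5, so (395, 440) ⊆ (5). Therefore (395, 440) = (5), d = 5.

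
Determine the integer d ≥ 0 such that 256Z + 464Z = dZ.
In the PID Z, (a, b) is generated by gcd(a, b). Compute gcd(464, 256) with the extended Euclidean algorithm, tracking rows (r, s, t) with s·464 + t·256 = r:
  row A: (464, 1, 0)   [1·464 + 0·256 = 464]
  row B: (256, 0, 1)   [0·464 + 1·256 = 256]
  464 = 1·256 + 208   → row C = row A − 1·row B = (208, 1, −1)   [check: 1·464 − 1·256 = 208]
  256 = 1·208 + 48   → row D = row B − 1·row C = (48, −1, 2)   [check: −1·464 + 2·256 = 48]
  208 = 4·48 + 16   → row E = row C − 4·row D = (16, 5, −9)   [check: 5·464 − 9·256 = 16]
  48 = 3·16 + 0   → remainder 0, stop. gcd = 16 (last nonzero row E).
So gcd(256, 464) = 16, with Bézout identity 5·464 − 9·256 = 16. Containment (⊇): the Bézout identity exhibits 16 as an element of (256, 464), giving (16) ⊆ (256, 464). Containment (⊆): since 16 | 256 and 16 | 464 (256 = 16·16, 464 = 16·29), every Z-linear combination of 256 and 464 is divisible by 16, so (256, 464) ⊆ (16). Therefore (256, 464) = (16), d = 16.

Final answer: (256, 464) = (16); d = 16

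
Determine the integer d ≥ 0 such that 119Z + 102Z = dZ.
(119, 102) = (17); d = 17

In the PID Z, (a, b) is generated by gcd(a, b). Compute gcd(119, 102) with the extended Euclidean algorithm, tracking rows (r, s, t) with s·119 + t·102 = r:
  row A: (119, 1, 0)   [1·119 + 0·102 = 119]
  row B: (102, 0, 1)   [0·119 + 1·102 = 102]
  119 = 1·102 + 17   → row C = row A − 1·row B = (17, 1, −1)   [check: 1·119 − 1·102 = 17]
  102 = 6·17 + 0   → remainder 0, stop. gcd = 17 (last nonzero row C).
So gcd(119, 102) = 17, with Bézout identity 1·119 − 1·102 = 17. Containment (⊇): the Bézout identity exhibits 17 as an element of (119, 102), giving (17) ⊆ (119, 102). Containment (⊆): since 17 | 119 and 17 | 102 (119 = 17·7, 102 = 17·6), every Z-linear combination of 119 and 102 is divisible by 17, so (119, 102) ⊆ (17). Therefore (119, 102) = (17), d = 17.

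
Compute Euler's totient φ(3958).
φ is multiplicative, with φ(p^e) = p^e − p^(e−1). Factorise 3958 = 2 · 1979. Then
  φ(3958) = (2 − 1) · (1979 − 1) = 1 · 1978 = 1978.

Final answer: φ(3958) = 1978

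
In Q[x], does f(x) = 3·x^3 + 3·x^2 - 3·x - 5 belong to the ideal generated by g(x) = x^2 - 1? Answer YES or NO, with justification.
In Q[x] the ideal (g) consists of all multiples of g, so f ∈ (g) iff g | f, i.e. iff the remainder of f on division by g is 0. Divide f by g (g is monic, so eliminate the leading term of the running remainder at each step):
  leading term 3·x^3: subtract (3·x)·g(x) = 3·x^3 - 3·x, leaving 3·x^2 - 5
  leading term 3·x^2: subtract (3)·g(x) = 3·x^2 - 3, leaving -2
The remainder r(x) = -2 ≠ 0 (and deg r < deg g), so g ∤ f, i.e. f ∉ (g).

Final answer: NO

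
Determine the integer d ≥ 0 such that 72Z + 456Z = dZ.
In the PID Z, (a, b) is generated by gcd(a, b). Compute gcd(456, 72) with the extended Euclidean algorithm, tracking rows (r, s, t) with s·456 + t·72 = r:
  row A: (456, 1, 0)   [1·456 + 0·72 = 456]
  row B: (72, 0, 1)   [0·456 + 1·72 = 72]
  456 = 6·72 + 24   → row C = row A − 6·row B = (24, 1, −6)   [check: 1·456 − 6·72 = 24]
  72 = 3·24 + 0   → remainder 0, stop. gcd = 24 (last nonzero row C).
So gcd(72, 456) = 24, with Bézout identity 1·456 − 6·72 = 24. Containment (⊇): the Bézout identity exhibits 24 as an element of (72, 456), giving (24) ⊆ (72, 456). Containment (⊆): since 24 | 72 and 24 | 456 (72 = 24·3, 456 = 24·19), every Z-linear combination of 72 and 456 is divisible by 24, so (72, 456) ⊆ (24). Therefore (72, 456) = (24), d = 24.

Final answer: (72, 456) = (24); d = 24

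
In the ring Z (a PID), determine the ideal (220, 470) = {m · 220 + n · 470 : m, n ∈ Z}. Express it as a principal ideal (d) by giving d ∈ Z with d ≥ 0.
In the PID Z, (a, b) is generated by gcd(a, b). Compute gcd(470, 220) with the extended Euclidean algorithm, tracking rows (r, s, t) with s·470 + t·220 = r:
  row A: (470, 1, 0)   [1·470 + 0·220 = 470]
  row B: (220, 0, 1)   [0·470 + 1·220 = 220]
  470 = 2·220 + 30   → row C = row A − 2·row B = (30, 1, −2)   [check: 1·470 − 2·220 = 30]
  220 = 7·30 + 10   → row D = row B − 7·row C = (10, −7, 15)   [check: −7·470 + 15·220 = 10]
  30 = 3·10 + 0   → remainder 0, stop. gcd = 10 (last nonzero row D).
So gcd(220, 470) = 10, with Bézout identity −7·470 + 15·220 = 10. Containment (⊇): the Bézout identity exhibits 10 as an element of (220, 470), giving (10) ⊆ (220, 470). Containment (⊆): since 10 | 220 and 10 | 470 (220 = 10·22, 470 = 10·47), every Z-linear combination of 220 and 470 is divisible by 10, so (220, 470) ⊆ (10). Therefore (220, 470) = (10), d = 10.

Final answer: (220, 470) = (10); d = 10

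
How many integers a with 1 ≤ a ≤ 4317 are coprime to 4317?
The number of a ∈ {1, ..., 4317} with gcd(a, 4317) = 1 is by definition Euler's totient φ(4317). φ is multiplicative, with φ(p^e) = p^e − p^(e−1). Factorise 4317 = 3 · 1439. Then
  φ(4317) = (3 − 1) · (1439 − 1) = 2 · 1438 = 2876.
So there are 2876 such integers.

Final answer: 2876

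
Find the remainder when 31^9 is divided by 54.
Use repeated squaring. Binary(9) = 1001. Walk through the bits of the exponent 9 left-to-right: at each bit after the leading one, square the running value, then multiply by 31 if the bit is 1 (always reducing mod 54):
  bit 1 = 1 (leading): start with 31.
  bit 2 = 0: square 31^2 = 961 ≡ 43 (mod 54).
  bit 3 = 0: square 43^2 = 1849 ≡ 13 (mod 54).
  bit 4 = 1: square 13^2 = 169 ≡ 7; bit is 1, so multiply 7·31 = 217 ≡ 1 (mod 54).
Final value: 31^9 ≡ 1 (mod 54).

Final answer: 1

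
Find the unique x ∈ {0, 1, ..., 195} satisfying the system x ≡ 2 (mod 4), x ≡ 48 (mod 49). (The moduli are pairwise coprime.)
The moduli 4, 49 are pairwise coprime, so by the CRT there is a unique solution mod 4·49 = 196.
Solve by successive substitution. Start with x ≡ 2 (mod 4).
  Combine with x ≡ 48 (mod 49): write x = 2 + 4·t and require 2 + 4·t ≡ 48 (mod 49), i.e. 4·t ≡ 48 − 2 ≡ 46 (mod 49). Since 4^(−1) ≡ 37 (mod 49), t ≡ 37·46 ≡ 36 (mod 49). So x ≡ 2 + 4·36 = 146 (mod 196).
Unique solution in [0, 196): x = 146.

Final answer: x ≡ 146 (mod 196); the representative in [0, 196) is 146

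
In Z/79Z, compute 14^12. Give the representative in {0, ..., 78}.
62

Use repeated squaring. Binary(12) = 1100. Walk through the bits of the exponent 12 left-to-right: at each bit after the leading one, square the running value, then multiply by 14 if the bit is 1 (always reducing mod 79):
  bit 1 = 1 (leading): start with 14.
  bit 2 = 1: square 14^2 = 196 ≡ 38; bit is 1, so multiply 38·14 = 532 ≡ 58 (mod 79).
  bit 3 = 0: square 58^2 = 3364 ≡ 46 (mod 79).
  bit 4 = 0: square 46^2 = 2116 ≡ 62 (mod 79).
Final value: 14^12 ≡ 62 (mod 79).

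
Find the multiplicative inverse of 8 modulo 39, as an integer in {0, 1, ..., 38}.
8^(−1) ≡ 5 (mod 39)

Apply the extended Euclidean algorithm to (39, 8), tracking rows (r, s, t) with s·39 + t·8 = r. Each division r_prev = q·r_cur + r_new produces the new row as (previous row) − q·(current row):
  row A: (39, 1, 0)   [1·39 + 0·8 = 39]
  row B: (8, 0, 1)   [0·39 + 1·8 = 8]
  39 = 4·8 + 7   → row C = row A − 4·row B = (7, 1, −4)   [check: 1·39 − 4·8 = 7]
  8 = 1·7 + 1   → row D = row B − 1·row C = (1, −1, 5)   [check: −1·39 + 5·8 = 1]
  7 = 7·1 + 0   → remainder 0, stop. gcd = 1 (last nonzero row D).
The gcd is 1, so 8 is invertible mod 39. The last nonzero row gives −1·39 + 5·8 = 1, so t = 5. So 8^(−1) ≡ 5 (mod 39). Verify: 8 · 5 = 40 ≡ 1 (mod 39). ✓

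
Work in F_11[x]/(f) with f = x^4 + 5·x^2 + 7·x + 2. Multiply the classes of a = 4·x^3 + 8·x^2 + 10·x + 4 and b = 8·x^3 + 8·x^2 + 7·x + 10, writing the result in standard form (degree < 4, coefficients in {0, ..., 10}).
Multiply as integer polynomials: a · b = 32·x^6 + 96·x^5 + 172·x^4 + 208·x^3 + 182·x^2 + 128·x + 40. Reducing coefficients mod 11: a · b ≡ 10·x^6 + 8·x^5 + 7·x^4 + 10·x^3 + 6·x^2 + 7·x + 7. Now divide by f(x) = x^4 + 5·x^2 + 7·x + 2 in F_11[x], eliminating the leading term at each step:
  leading term 10·x^6: subtract (10·x^2)·f(x) = 10·x^6 + 6·x^4 + 4·x^3 + 9·x^2, leaving 8·x^5 + x^4 + 6·x^3 + 8·x^2 + 7·x + 7 (coefficients mod 11)
  leading term 8·x^5: subtract (8·x)·f(x) = 8·x^5 + 7·x^3 + x^2 + 5·x, leaving x^4 + 10·x^3 + 7·x^2 + 2·x + 7 (coefficients mod 11)
  leading term x^4: subtract (1)·f(x) = x^4 + 5·x^2 + 7·x + 2, leaving 10·x^3 + 2·x^2 + 6·x + 5 (coefficients mod 11)
The degree is now < 4, so this is the remainder. Hence a · b ≡ 10·x^3 + 2·x^2 + 6·x + 5 in F_11[x]/(f).

Final answer: a · b ≡ 10·x^3 + 2·x^2 + 6·x + 5 (mod f(x))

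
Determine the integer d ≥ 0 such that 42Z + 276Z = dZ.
(42, 276) = (6); d = 6

In the PID Z, (a, b) is generated by gcd(a, b). Compute gcd(276, 42) with the extended Euclidean algorithm, tracking rows (r, s, t) with s·276 + t·42 = r:
  row A: (276, 1, 0)   [1·276 + 0·42 = 276]
  row B: (42, 0, 1)   [0·276 + 1·42 = 42]
  276 = 6·42 + 24   → row C = row A − 6·row B = (24, 1, −6)   [check: 1·276 − 6·42 = 24]
  42 = 1·24 + 18   → row D = row B − 1·row C = (18, −1, 7)   [check: −1·276 + 7·42 = 18]
  24 = 1·18 + 6   → row E = row C − 1·row D = (6, 2, −13)   [check: 2·276 − 13·42 = 6]
  18 = 3·6 + 0   → remainder 0, stop. gcd = 6 (last nonzero row E).
So gcd(42, 276) = 6, with Bézout identity 2·276 − 13·42 = 6. Containment (⊇): the Bézout identity exhibits 6 as an element of (42, 276), giving (6) ⊆ (42, 276). Containment (⊆): since 6 | 42 and 6 | 276 (42 = 6·7, 276 = 6·46), every Z-linear combination of 42 and 276 is divisible by 6, so (42, 276) ⊆ (6). Therefore (42, 276) = (6), d = 6.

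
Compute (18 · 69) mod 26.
Reduce the factors first: 69 ≡ 17 (mod 26), so 18 · 69 ≡ 18 · 17 (mod 26). 18 · 17 = 306. Dividing by 26: 306 = 11·26 + 20. So (18 · 69) mod 26 = 20.

Final answer: 20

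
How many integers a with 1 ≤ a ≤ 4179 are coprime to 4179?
2376

The number of a ∈ {1, ..., 4179} with gcd(a, 4179) = 1 is by definition Euler's totient φ(4179). φ is multiplicative, with φ(p^e) = p^e − p^(e−1). Factorise 4179 = 3 · 7 · 199. Then
  φ(4179) = (3 − 1) · (7 − 1) · (199 − 1) = 2 · 6 · 198 = 2376.
So there are 2376 such integers.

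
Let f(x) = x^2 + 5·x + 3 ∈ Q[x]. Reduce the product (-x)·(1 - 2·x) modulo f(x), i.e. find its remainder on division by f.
a · b ≡ -11·x - 6 (mod f(x))

First multiply in Q[x] without reducing: a · b = 2·x^2 - x. Now divide by f(x) = x^2 + 5·x + 3, eliminating the leading term at each step:
  leading term 2·x^2: subtract (2)·f(x) = 2·x^2 + 10·x + 6, leaving -11·x - 6
The degree is now < 2, so this is the remainder. Hence a · b ≡ -11·x - 6 in Q[x]/(f).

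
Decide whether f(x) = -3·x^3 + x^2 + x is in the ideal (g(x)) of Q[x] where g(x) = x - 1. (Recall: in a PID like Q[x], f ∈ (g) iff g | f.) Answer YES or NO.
In Q[x] the ideal (g) consists of all multiples of g, so f ∈ (g) iff g | f, i.e. iff the remainder of f on division by g is 0. Divide f by g (g is monic, so eliminate the leading term of the running remainder at each step):
  leading term -3·x^3: subtract (-3·x^2)·g(x) = -3·x^3 + 3·x^2, leaving -2·x^2 + x
  leading term -2·x^2: subtract (-2·x)·g(x) = -2·x^2 + 2·x, leaving -x
  leading term -x: subtract (-1)·g(x) = 1 - x, leaving -1
The remainder r(x) = -1 ≠ 0 (and deg r < deg g), so g ∤ f, i.e. f ∉ (g).

Final answer: NO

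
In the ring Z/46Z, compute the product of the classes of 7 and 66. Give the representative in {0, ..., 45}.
2

Reduce the factors first: 66 ≡ 20 (mod 46), so 7 · 66 ≡ 7 · 20 (mod 46). 7 · 20 = 140. Dividing by 46: 140 = 3·46 + 2. So (7 · 66) mod 46 = 2.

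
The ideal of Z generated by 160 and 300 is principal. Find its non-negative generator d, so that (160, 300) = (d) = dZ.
In the PID Z, (a, b) is generated by gcd(a, b). Compute gcd(300, 160) with the extended Euclidean algorithm, tracking rows (r, s, t) with s·300 + t·160 = r:
  row A: (300, 1, 0)   [1·300 + 0·160 = 300]
  row B: (160, 0, 1)   [0·300 + 1·160 = 160]
  300 = 1·160 + 140   → row C = row A − 1·row B = (140, 1, −1)   [check: 1·300 − 1·160 = 140]
  160 = 1·140 + 20   → row D = row B − 1·row C = (20, −1, 2)   [check: −1·300 + 2·160 = 20]
  140 = 7·20 + 0   → remainder 0, stop. gcd = 20 (last nonzero row D).
So gcd(160, 300) = 20, with Bézout identity −1·300 + 2·160 = 20. Containment (⊇): the Bézout identity exhibits 20 as an element of (160, 300), giving (20) ⊆ (160, 300). Containment (⊆): since 20 | 160 and 20 | 300 (160 = 20·8, 300 = 20·15), every Z-linear combination of 160 and 300 is divisible by 20, so (160, 300) ⊆ (20). Therefore (160, 300) = (20), d = 20.

Final answer: (160, 300) = (20); d = 20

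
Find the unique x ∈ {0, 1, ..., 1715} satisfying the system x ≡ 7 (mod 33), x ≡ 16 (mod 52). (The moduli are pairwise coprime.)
x ≡ 172 (mod 1716); the representative in [0, 1716) is 172

The moduli 33, 52 are pairwise coprime, so by the CRT there is a unique solution mod 33·52 = 1716.
Solve by successive substitution. Start with x ≡ 7 (mod 33).
  Combine with x ≡ 16 (mod 52): write x = 7 + 33·t and require 7 + 33·t ≡ 16 (mod 52), i.e. 33·t ≡ 16 − 7 ≡ 9 (mod 52). Since 33^(−1) ≡ 41 (mod 52), t ≡ 41·9 ≡ 5 (mod 52). So x ≡ 7 + 33·5 = 172 (mod 1716).
Unique solution in [0, 1716): x = 172.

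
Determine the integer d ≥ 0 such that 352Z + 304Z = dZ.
In the PID Z, (a, b) is generated by gcd(a, b). Compute gcd(352, 304) with the extended Euclidean algorithm, tracking rows (r, s, t) with s·352 + t·304 = r:
  row A: (352, 1, 0)   [1·352 + 0·304 = 352]
  row B: (304, 0, 1)   [0·352 + 1·304 = 304]
  352 = 1·304 + 48   → row C = row A − 1·row B = (48, 1, −1)   [check: 1·352 − 1·304 = 48]
  304 = 6·48 + 16   → row D = row B − 6·row C = (16, −6, 7)   [check: −6·352 + 7·304 = 16]
  48 = 3·16 + 0   → remainder 0, stop. gcd = 16 (last nonzero row D).
So gcd(352, 304) = 16, with Bézout identity −6·352 + 7·304 = 16. Containment (⊇): the Bézout identity exhibits 16 as an element of (352, 304), giving (16) ⊆ (352, 304). Containment (⊆): since 16 | 352 and 16 | 304 (352 = 16·22, 304 = 16·19), every Z-linear combination of 352 and 304 is divisible by 16, so (352, 304) ⊆ (16). Therefore (352, 304) = (16), d = 16.

Final answer: (352, 304) = (16); d = 16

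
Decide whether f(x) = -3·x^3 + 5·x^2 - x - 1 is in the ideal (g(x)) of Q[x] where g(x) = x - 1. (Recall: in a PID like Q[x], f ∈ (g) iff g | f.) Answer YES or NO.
In Q[x] the ideal (g) consists of all multiples of g, so f ∈ (g) iff g | f, i.e. iff the remainder of f on division by g is 0. Divide f by g (g is monic, so eliminate the leading term of the running remainder at each step):
  leading term -3·x^3: subtract (-3·x^2)·g(x) = -3·x^3 + 3·x^2, leaving 2·x^2 - x - 1
  leading term 2·x^2: subtract (2·x)·g(x) = 2·x^2 - 2·x, leaving x - 1
  leading term x: subtract (1)·g(x) = x - 1, leaving 0
The remainder is 0, so f(x) = g(x) · h(x) with h(x) = -3·x^2 + 2·x + 1. Hence g | f, i.e. f ∈ (g).

Final answer: YES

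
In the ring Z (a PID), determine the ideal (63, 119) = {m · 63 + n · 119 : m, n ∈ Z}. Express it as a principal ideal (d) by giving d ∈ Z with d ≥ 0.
In the PID Z, (a, b) is generated by gcd(a, b). Compute gcd(119, 63) with the extended Euclidean algorithm, tracking rows (r, s, t) with s·119 + t·63 = r:
  row A: (119, 1, 0)   [1·119 + 0·63 = 119]
  row B: (63, 0, 1)   [0·119 + 1·63 = 63]
  119 = 1·63 + 56   → row C = row A − 1·row B = (56, 1, −1)   [check: 1·119 − 1·63 = 56]
  63 = 1·56 + 7   → row D = row B − 1·row C = (7, −1, 2)   [check: −1·119 + 2·63 = 7]
  56 = 8·7 + 0   → remainder 0, stop. gcd = 7 (last nonzero row D).
So gcd(63, 119) = 7, with Bézout identity −1·119 + 2·63 = 7. Containment (⊇): the Bézout identity exhibits 7 as an element of (63, 119), giving (7) ⊆ (63, 119). Containment (⊆): since 7 | 63 and 7 | 119 (63 = 7·9, 119 = 7·17), every Z-linear combination of 63 and 119 is divisible by 7, so (63, 119) ⊆ (7). Therefore (63, 119) = (7), d = 7.

Final answer: (63, 119) = (7); d = 7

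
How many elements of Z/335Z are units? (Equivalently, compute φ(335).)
Z/335Z has φ(335) = 264 units

An element a ∈ Z/335Z is a unit iff gcd(a, 335) = 1, so the number of units is φ(335). φ is multiplicative, with φ(p^e) = p^e − p^(e−1). Factorise 335 = 5 · 67. Then
  φ(335) = (5 − 1) · (67 − 1) = 4 · 66 = 264.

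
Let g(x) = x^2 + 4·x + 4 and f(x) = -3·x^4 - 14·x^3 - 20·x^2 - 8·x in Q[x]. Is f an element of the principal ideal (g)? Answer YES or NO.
In Q[x] the ideal (g) consists of all multiples of g, so f ∈ (g) iff g | f, i.e. iff the remainder of f on division by g is 0. Divide f by g (g is monic, so eliminate the leading term of the running remainder at each step):
  leading term -3·x^4: subtract (-3·x^2)·g(x) = -3·x^4 - 12·x^3 - 12·x^2, leaving -2·x^3 - 8·x^2 - 8·x
  leading term -2·x^3: subtract (-2·x)·g(x) = -2·x^3 - 8·x^2 - 8·x, leaving 0
The remainder is 0, so f(x) = g(x) · h(x) with h(x) = -3·x^2 - 2·x. Hence g | f, i.e. f ∈ (g).

Final answer: YES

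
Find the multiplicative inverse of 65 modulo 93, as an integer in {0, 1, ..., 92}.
65^(−1) ≡ 83 (mod 93)

Apply the extended Euclidean algorithm to (93, 65), tracking rows (r, s, t) with s·93 + t·65 = r. Each division r_prev = q·r_cur + r_new produces the new row as (previous row) − q·(current row):
  row A: (93, 1, 0)   [1·93 + 0·65 = 93]
  row B: (65, 0, 1)   [0·93 + 1·65 = 65]
  93 = 1·65 + 28   → row C = row A − 1·row B = (28, 1, −1)   [check: 1·93 − 1·65 = 28]
  65 = 2·28 + 9   → row D = row B − 2·row C = (9, −2, 3)   [check: −2·93 + 3·65 = 9]
  28 = 3·9 + 1   → row E = row C − 3·row D = (1, 7, −10)   [check: 7·93 − 10·65 = 1]
  9 = 9·1 + 0   → remainder 0, stop. gcd = 1 (last nonzero row E).
The gcd is 1, so 65 is invertible mod 93. The last nonzero row gives 7·93 − 10·65 = 1, so t = −10. So 65^(−1) ≡ −10 ≡ 83 (mod 93). Verify: 65 · 83 = 5395 ≡ 1 (mod 93). ✓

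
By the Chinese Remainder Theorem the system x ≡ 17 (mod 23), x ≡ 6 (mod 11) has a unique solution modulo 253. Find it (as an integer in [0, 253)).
The moduli 23, 11 are pairwise coprime, so by the CRT there is a unique solution mod 23·11 = 253.
Solve by successive substitution. Start with x ≡ 17 (mod 23).
  Combine with x ≡ 6 (mod 11): write x = 17 + 23·t and require 17 + 23·t ≡ 6 (mod 11), i.e. 23·t ≡ 6 − 17 ≡ 0 (mod 11). Since 23^(−1) ≡ 1 (mod 11) (23 ≡ 1 (mod 11)), t ≡ 1·0 ≡ 0 (mod 11). So x ≡ 17 + 23·0 = 17 (mod 253).
Unique solution in [0, 253): x = 17.

Final answer: x ≡ 17 (mod 253); the representative in [0, 253) is 17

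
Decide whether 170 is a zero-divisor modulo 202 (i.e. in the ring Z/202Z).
YES

gcd(170, 202) = 2 > 1, so 170 is not a unit in Z/202Z. In Z/nZ every nonzero non-unit is a zero-divisor: explicitly, take b = 202/gcd = 101 ≠ 0 (mod 202); then 170·101 = 17170 = 85·202, i.e. 170·101 ≡ 0 (mod 202). So 170 is a zero-divisor.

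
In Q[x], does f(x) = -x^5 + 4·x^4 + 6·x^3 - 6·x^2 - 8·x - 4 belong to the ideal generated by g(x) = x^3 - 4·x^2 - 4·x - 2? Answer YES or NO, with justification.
YES

In Q[x] the ideal (g) consists of all multiples of g, so f ∈ (g) iff g | f, i.e. iff the remainder of f on division by g is 0. Divide f by g (g is monic, so eliminate the leading term of the running remainder at each step):
  leading term -x^5: subtract (-x^2)·g(x) = -x^5 + 4·x^4 + 4·x^3 + 2·x^2, leaving 2·x^3 - 8·x^2 - 8·x - 4
  leading term 2·x^3: subtract (2)·g(x) = 2·x^3 - 8·x^2 - 8·x - 4, leaving 0
The remainder is 0, so f(x) = g(x) · h(x) with h(x) = 2 - x^2. Hence g | f, i.e. f ∈ (g).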